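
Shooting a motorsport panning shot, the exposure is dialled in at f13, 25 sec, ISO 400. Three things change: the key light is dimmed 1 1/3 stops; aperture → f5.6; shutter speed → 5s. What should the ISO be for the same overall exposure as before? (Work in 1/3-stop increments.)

Scene light: 1 1/3 stops darker.
Aperture: f/13 → f/11 → f/10 → f/9 → f/8 → f/7.1 → f/6.3 → f/5.6 — 2 1/3 stops opened up (brighter).
Shutter speed: 25 → 20 → 15 → 13 → 10 → 8 → 6 → 5 — 2 1/3 stops faster (darker).
Net so far: 1 1/3 stops darker. ISO: 400 → 500 → 640 → 800 → 1000.

ISO 1000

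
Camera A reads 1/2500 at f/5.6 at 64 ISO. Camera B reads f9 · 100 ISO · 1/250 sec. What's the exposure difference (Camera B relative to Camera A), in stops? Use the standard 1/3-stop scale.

Aperture: f/5.6 → f/6.3 → f/7.1 → f/8 → f/9 — 1 1/3 stops stopped down (darker).
Shutter speed: 1/2500 → 1/2000 → 1/1600 → 1/1250 → 1/1000 → 1/800 → 1/640 → 1/500 → 1/400 → 1/320 → 1/250 — 3 1/3 stops longer (brighter).
ISO: 64 → 80 → 100 — 2/3 stop raised (brighter).
Net: −1 1/3 +3 1/3 +2/3 = +2 2/3 stops.

2 2/3 stops brighter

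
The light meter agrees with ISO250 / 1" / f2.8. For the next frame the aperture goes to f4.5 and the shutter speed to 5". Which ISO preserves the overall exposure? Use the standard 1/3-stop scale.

Aperture: f/2.8 → f/3.2 → f/3.5 → f/4 → f/4.5 — 1 1/3 stops smaller aperture (darker).
Shutter speed: 1 → 1.3 → 1.6 → 2 → 2.5 → 3.2 → 4 → 5 — 2 1/3 stops longer (brighter).
Net change so far: 1 stop brighter. Offset with the ISO: 250 → 200 → 160 → 125.

ISO 125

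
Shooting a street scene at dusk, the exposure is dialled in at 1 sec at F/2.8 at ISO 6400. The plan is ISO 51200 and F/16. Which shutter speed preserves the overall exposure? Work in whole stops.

4 s

ISO: 6400 → 12800 → 25600 → 51200 — 3 stops higher (brighter).
Aperture: f/2.8 → f/4 → f/5.6 → f/8 → f/11 → f/16 — 5 stops narrower (darker).
Net change so far: 2 stops darker. Offset with the shutter speed: 1 → 2 → 4.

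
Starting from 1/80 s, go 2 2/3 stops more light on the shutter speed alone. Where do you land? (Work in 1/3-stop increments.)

Shutter speed: 1/80 → 1/60 → 1/50 → 1/40 → 1/30 → 1/25 → 1/20 → 1/15 → 1/13 — 2 2/3 stops slower (brighter).

1/13s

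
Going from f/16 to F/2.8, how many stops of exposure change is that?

f/16 → f/11 → f/8 → f/5.6 → f/4 → f/2.8 — count the steps: 5 stops.

5 stops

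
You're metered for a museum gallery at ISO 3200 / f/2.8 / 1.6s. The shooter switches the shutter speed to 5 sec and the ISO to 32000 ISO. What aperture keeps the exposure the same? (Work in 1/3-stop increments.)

Shutter speed: 1.6 → 2 → 2.5 → 3.2 → 4 → 5 — 1 2/3 stops longer (brighter).
ISO: 3200 → 4000 → 5000 → 6400 → 8000 → 10000 → 12800 → 16000 → 20000 → 25600 → 32000 — 3 1/3 stops raised (brighter).
Net change so far: 5 stops brighter. Offset with the aperture: f/2.8 → f/3.2 → f/3.5 → f/4 → f/4.5 → f/5 → f/5.6 → f/6.3 → f/7.1 → f/8 → f/9 → f/10 → f/11 → f/13 → f/14 → f/16.

f/16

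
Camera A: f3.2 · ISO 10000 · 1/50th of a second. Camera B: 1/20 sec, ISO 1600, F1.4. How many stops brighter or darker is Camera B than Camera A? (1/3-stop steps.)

Aperture: f/3.2 → f/2.8 → f/2.5 → f/2.2 → f/2 → f/1.8 → f/1.6 → f/1.4 — 2 1/3 stops opened up (brighter).
Shutter speed: 1/50 → 1/40 → 1/30 → 1/25 → 1/20 — 1 1/3 stops slower (brighter).
ISO: 10000 → 8000 → 6400 → 5000 → 4000 → 3200 → 2500 → 2000 → 1600 — 2 2/3 stops dropped (darker).
Net: +2 1/3 +1 1/3 −2 2/3 = +1 stop.

1 stop brighter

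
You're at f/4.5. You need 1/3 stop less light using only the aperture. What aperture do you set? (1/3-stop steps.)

Aperture: f/4.5 → f/5 — 1/3 stop narrower (darker).

f/5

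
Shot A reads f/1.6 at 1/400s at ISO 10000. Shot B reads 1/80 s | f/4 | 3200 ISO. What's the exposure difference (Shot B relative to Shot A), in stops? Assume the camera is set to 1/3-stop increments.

Aperture: f/1.6 → f/1.8 → f/2 → f/2.2 → f/2.5 → f/2.8 → f/3.2 → f/3.5 → f/4 — 2 2/3 stops stopped down (darker).
Shutter speed: 1/400 → 1/320 → 1/250 → 1/200 → 1/160 → 1/125 → 1/100 → 1/80 — 2 1/3 stops longer (brighter).
ISO: 10000 → 8000 → 6400 → 5000 → 4000 → 3200 — 1 2/3 stops dropped (darker).
Net: −2 2/3 +2 1/3 −1 2/3 = −2 stops.

2 stops darker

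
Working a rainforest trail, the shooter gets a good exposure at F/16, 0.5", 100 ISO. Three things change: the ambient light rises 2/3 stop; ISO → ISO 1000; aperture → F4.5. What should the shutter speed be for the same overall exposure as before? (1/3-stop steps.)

1/400s

Scene light: 2/3 stop brighter.
ISO: 100 → 125 → 160 → 200 → 250 → 320 → 400 → 500 → 640 → 800 → 1000 — 3 1/3 stops higher (brighter).
Aperture: f/16 → f/14 → f/13 → f/11 → f/10 → f/9 → f/8 → f/7.1 → f/6.3 → f/5.6 → f/5 → f/4.5 — 3 2/3 stops wider (brighter).
Net so far: 7 2/3 stops brighter. Shutter speed: 0.5 → 0.4 → 0.3 → 1/4 → 1/5 → 1/6 → 1/8 → 1/10 → 1/13 → 1/15 → 1/20 → 1/25 → 1/30 → 1/40 → 1/50 → 1/60 → 1/80 → 1/100 → 1/125 → 1/160 → 1/200 → 1/250 → 1/320 → 1/400.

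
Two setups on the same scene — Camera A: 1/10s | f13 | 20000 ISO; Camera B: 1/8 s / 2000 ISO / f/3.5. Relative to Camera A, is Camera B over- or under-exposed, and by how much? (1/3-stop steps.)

Aperture: f/13 → f/11 → f/10 → f/9 → f/8 → f/7.1 → f/6.3 → f/5.6 → f/5 → f/4.5 → f/4 → f/3.5 — 3 2/3 stops larger aperture (brighter).
Shutter speed: 1/10 → 1/8 — 1/3 stop slower (brighter).
ISO: 20000 → 16000 → 12800 → 10000 → 8000 → 6400 → 5000 → 4000 → 3200 → 2500 → 2000 — 3 1/3 stops lower (darker).
Net: +3 2/3 +1/3 −3 1/3 = +2/3 stops.

2/3 stop brighter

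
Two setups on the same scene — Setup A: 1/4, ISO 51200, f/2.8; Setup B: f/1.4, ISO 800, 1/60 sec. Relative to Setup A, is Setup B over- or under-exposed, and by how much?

8 stops darker

Aperture: f/2.8 → f/2 → f/1.4 — 2 stops wider (brighter).
Shutter speed: 1/4 → 1/8 → 1/15 → 1/30 → 1/60 — 4 stops shorter (darker).
ISO: 51200 → 25600 → 12800 → 6400 → 3200 → 1600 → 800 — 6 stops lower (darker).
Net: +2 −4 −6 = −8 stops.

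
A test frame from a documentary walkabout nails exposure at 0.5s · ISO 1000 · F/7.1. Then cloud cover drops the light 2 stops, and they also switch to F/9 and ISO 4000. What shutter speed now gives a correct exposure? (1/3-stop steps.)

Scene light: 2 stops darker.
Aperture: f/7.1 → f/8 → f/9 — 2/3 stop narrower (darker).
ISO: 1000 → 1250 → 1600 → 2000 → 2500 → 3200 → 4000 — 2 stops raised (brighter).
Net so far: 2/3 stop darker. Shutter speed: 0.5 → 0.6 → 0.8.

0.8 s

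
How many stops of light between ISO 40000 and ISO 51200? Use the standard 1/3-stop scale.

1/3 stop

40000 → 51200 — count the steps: 1 third-stops = 1/3 stop.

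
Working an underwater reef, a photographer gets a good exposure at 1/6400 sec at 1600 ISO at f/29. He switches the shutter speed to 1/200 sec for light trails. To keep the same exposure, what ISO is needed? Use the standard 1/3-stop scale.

ISO 50

Shutter speed: 1/6400 → 1/5000 → 1/4000 → 1/3200 → 1/2500 → 1/2000 → 1/1600 → 1/1250 → 1/1000 → 1/800 → 1/640 → 1/500 → 1/400 → 1/320 → 1/250 → 1/200 — 5 stops longer (brighter).
Need 5 stops darker from the ISO: 1600 → 1250 → 1000 → 800 → 640 → 500 → 400 → 320 → 250 → 200 → 160 → 125 → 100 → 80 → 64 → 50.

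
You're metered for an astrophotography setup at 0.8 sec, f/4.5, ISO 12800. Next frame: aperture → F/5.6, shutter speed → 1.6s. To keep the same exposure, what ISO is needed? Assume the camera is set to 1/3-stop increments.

Aperture: f/4.5 → f/5 → f/5.6 — 2/3 stop narrower (darker).
Shutter speed: 0.8 → 1 → 1.3 → 1.6 — 1 stop slower (brighter).
Net change so far: 1/3 stop brighter. Offset with the ISO: 12800 → 10000.

ISO 10000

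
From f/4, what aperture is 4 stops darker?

f/16

Aperture: f/4 → f/5.6 → f/8 → f/11 → f/16 — 4 stops smaller aperture (darker).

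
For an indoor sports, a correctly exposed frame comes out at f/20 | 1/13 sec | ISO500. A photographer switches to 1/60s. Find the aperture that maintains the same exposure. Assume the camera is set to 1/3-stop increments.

Shutter speed: 1/13 → 1/15 → 1/20 → 1/25 → 1/30 → 1/40 → 1/50 → 1/60 — 2 1/3 stops faster (darker).
Need 2 1/3 stops brighter from the aperture: f/20 → f/18 → f/16 → f/14 → f/13 → f/11 → f/10 → f/9.

f/9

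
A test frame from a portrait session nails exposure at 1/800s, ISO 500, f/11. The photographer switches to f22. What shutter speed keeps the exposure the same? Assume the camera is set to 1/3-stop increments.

1/200s

Aperture: f/11 → f/13 → f/14 → f/16 → f/18 → f/20 → f/22 — 2 stops stopped down (darker).
Need 2 stops brighter from the shutter speed: 1/800 → 1/640 → 1/500 → 1/400 → 1/320 → 1/250 → 1/200.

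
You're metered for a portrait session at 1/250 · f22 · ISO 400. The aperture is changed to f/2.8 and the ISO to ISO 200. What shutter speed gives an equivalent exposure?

1/8000s

Aperture: f/22 → f/16 → f/11 → f/8 → f/5.6 → f/4 → f/2.8 — 6 stops larger aperture (brighter).
ISO: 400 → 200 — 1 stop lower (darker).
Net change so far: 5 stops brighter. Offset with the shutter speed: 1/250 → 1/500 → 1/1000 → 1/2000 → 1/4000 → 1/8000.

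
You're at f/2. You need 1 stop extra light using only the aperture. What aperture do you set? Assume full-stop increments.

f/1.4

Aperture: f/2 → f/1.4 — 1 stop larger aperture (brighter).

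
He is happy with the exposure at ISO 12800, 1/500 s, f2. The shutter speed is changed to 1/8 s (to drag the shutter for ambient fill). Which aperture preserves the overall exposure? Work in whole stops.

f/16

Shutter speed: 1/500 → 1/250 → 1/125 → 1/60 → 1/30 → 1/15 → 1/8 — 6 stops longer (brighter).
Need 6 stops darker from the aperture: f/2 → f/2.8 → f/4 → f/5.6 → f/8 → f/11 → f/16.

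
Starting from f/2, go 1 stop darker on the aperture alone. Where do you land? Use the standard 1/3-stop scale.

f/2.8

Aperture: f/2 → f/2.2 → f/2.5 → f/2.8 — 1 stop stopped down (darker).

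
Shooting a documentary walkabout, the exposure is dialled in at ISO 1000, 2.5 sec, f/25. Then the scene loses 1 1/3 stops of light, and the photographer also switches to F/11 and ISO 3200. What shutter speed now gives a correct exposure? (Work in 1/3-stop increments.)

0.4 s

Scene light: 1 1/3 stops darker.
Aperture: f/25 → f/22 → f/20 → f/18 → f/16 → f/14 → f/13 → f/11 — 2 1/3 stops opened up (brighter).
ISO: 1000 → 1250 → 1600 → 2000 → 2500 → 3200 — 1 2/3 stops raised (brighter).
Net so far: 2 2/3 stops brighter. Shutter speed: 2.5 → 2 → 1.6 → 1.3 → 1 → 0.8 → 0.6 → 0.5 → 0.4.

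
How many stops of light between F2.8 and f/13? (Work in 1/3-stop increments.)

f/2.8 → f/3.2 → f/3.5 → f/4 → f/4.5 → f/5 → f/5.6 → f/6.3 → f/7.1 → f/8 → f/9 → f/10 → f/11 → f/13 — count the steps: 13 third-stops = 4 1/3 stops.

4 1/3 stops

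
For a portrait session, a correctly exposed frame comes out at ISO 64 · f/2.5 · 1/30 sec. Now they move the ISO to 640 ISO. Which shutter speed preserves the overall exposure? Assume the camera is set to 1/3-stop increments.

1/320s

ISO: 64 → 80 → 100 → 125 → 160 → 200 → 250 → 320 → 400 → 500 → 640 — 3 1/3 stops higher (brighter).
Need 3 1/3 stops darker from the shutter speed: 1/30 → 1/40 → 1/50 → 1/60 → 1/80 → 1/100 → 1/125 → 1/160 → 1/200 → 1/250 → 1/320.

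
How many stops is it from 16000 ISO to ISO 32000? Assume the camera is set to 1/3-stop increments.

1 stop

16000 → 20000 → 25600 → 32000 — count the steps: 3 third-stops = 1 stop.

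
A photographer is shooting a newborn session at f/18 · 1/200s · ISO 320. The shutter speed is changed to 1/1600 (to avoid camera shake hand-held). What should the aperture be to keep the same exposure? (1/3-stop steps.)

f/6.3

Shutter speed: 1/200 → 1/250 → 1/320 → 1/400 → 1/500 → 1/640 → 1/800 → 1/1000 → 1/1250 → 1/1600 — 3 stops shorter (darker).
Need 3 stops brighter from the aperture: f/18 → f/16 → f/14 → f/13 → f/11 → f/10 → f/9 → f/8 → f/7.1 → f/6.3.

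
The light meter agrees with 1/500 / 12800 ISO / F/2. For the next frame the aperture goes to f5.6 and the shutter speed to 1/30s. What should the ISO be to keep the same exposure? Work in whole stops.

ISO 6400

Aperture: f/2 → f/2.8 → f/4 → f/5.6 — 3 stops smaller aperture (darker).
Shutter speed: 1/500 → 1/250 → 1/125 → 1/60 → 1/30 — 4 stops longer (brighter).
Net change so far: 1 stop brighter. Offset with the ISO: 12800 → 6400.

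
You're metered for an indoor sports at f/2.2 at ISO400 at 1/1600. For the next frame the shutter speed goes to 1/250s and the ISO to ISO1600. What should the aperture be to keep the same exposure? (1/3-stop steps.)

Shutter speed: 1/1600 → 1/1250 → 1/1000 → 1/800 → 1/640 → 1/500 → 1/400 → 1/320 → 1/250 — 2 2/3 stops slower (brighter).
ISO: 400 → 500 → 640 → 800 → 1000 → 1250 → 1600 — 2 stops raised (brighter).
Net change so far: 4 2/3 stops brighter. Offset with the aperture: f/2.2 → f/2.5 → f/2.8 → f/3.2 → f/3.5 → f/4 → f/4.5 → f/5 → f/5.6 → f/6.3 → f/7.1 → f/8 → f/9 → f/10 → f/11.

f/11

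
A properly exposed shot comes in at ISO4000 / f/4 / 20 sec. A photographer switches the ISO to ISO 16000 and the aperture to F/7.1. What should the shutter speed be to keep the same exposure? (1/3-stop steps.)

ISO: 4000 → 5000 → 6400 → 8000 → 10000 → 12800 → 16000 — 2 stops higher (brighter).
Aperture: f/4 → f/4.5 → f/5 → f/5.6 → f/6.3 → f/7.1 — 1 2/3 stops stopped down (darker).
Net change so far: 1/3 stop brighter. Offset with the shutter speed: 20 → 15.

15 s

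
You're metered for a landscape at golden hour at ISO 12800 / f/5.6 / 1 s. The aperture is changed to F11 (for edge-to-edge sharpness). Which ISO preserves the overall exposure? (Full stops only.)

Aperture: f/5.6 → f/8 → f/11 — 2 stops narrower (darker).
Need 2 stops brighter from the ISO: 12800 → 25600 → 51200.

ISO 51200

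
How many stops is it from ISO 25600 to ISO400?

25600 → 12800 → 6400 → 3200 → 1600 → 800 → 400 — count the steps: 6 stops.

6 stops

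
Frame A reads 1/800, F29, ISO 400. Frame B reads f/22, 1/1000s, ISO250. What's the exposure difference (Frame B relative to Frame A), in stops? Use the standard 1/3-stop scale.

1/3 stop darker

Aperture: f/29 → f/25 → f/22 — 2/3 stop opened up (brighter).
Shutter speed: 1/800 → 1/1000 — 1/3 stop shorter (darker).
ISO: 400 → 320 → 250 — 2/3 stop dropped (darker).
Net: +2/3 −1/3 −2/3 = −1/3 stops.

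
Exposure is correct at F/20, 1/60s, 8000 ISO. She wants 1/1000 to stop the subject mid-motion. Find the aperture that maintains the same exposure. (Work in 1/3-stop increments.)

Shutter speed: 1/60 → 1/80 → 1/100 → 1/125 → 1/160 → 1/200 → 1/250 → 1/320 → 1/400 → 1/500 → 1/640 → 1/800 → 1/1000 — 4 stops faster (darker).
Need 4 stops brighter from the aperture: f/20 → f/18 → f/16 → f/14 → f/13 → f/11 → f/10 → f/9 → f/8 → f/7.1 → f/6.3 → f/5.6 → f/5.

f/5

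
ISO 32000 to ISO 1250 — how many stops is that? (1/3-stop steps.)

4 2/3 stops

32000 → 25600 → 20000 → 16000 → 12800 → 10000 → 8000 → 6400 → 5000 → 4000 → 3200 → 2500 → 2000 → 1600 → 1250 — count the steps: 14 third-stops = 4 2/3 stops.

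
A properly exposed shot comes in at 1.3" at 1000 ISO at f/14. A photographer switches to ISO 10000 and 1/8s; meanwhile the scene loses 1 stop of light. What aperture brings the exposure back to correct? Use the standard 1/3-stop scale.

Scene light: 1 stop darker.
ISO: 1000 → 1250 → 1600 → 2000 → 2500 → 3200 → 4000 → 5000 → 6400 → 8000 → 10000 — 3 1/3 stops raised (brighter).
Shutter speed: 1.3 → 1 → 0.8 → 0.6 → 0.5 → 0.4 → 0.3 → 1/4 → 1/5 → 1/6 → 1/8 — 3 1/3 stops faster (darker).
Net so far: 1 stop darker. Aperture: f/14 → f/13 → f/11 → f/10.

f/10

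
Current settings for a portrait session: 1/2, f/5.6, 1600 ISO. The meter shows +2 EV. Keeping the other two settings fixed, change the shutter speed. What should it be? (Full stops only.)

Overexposed by 2 stops → need 2 stops darker.
Shutter speed: 1/2 → 1/4 → 1/8.

1/8s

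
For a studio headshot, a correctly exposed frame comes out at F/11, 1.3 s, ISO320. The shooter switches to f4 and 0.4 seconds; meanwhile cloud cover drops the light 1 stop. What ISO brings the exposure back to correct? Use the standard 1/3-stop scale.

ISO 250

Scene light: 1 stop darker.
Aperture: f/11 → f/10 → f/9 → f/8 → f/7.1 → f/6.3 → f/5.6 → f/5 → f/4.5 → f/4 — 3 stops opened up (brighter).
Shutter speed: 1.3 → 1 → 0.8 → 0.6 → 0.5 → 0.4 — 1 2/3 stops shorter (darker).
Net so far: 1/3 stop brighter. ISO: 320 → 250.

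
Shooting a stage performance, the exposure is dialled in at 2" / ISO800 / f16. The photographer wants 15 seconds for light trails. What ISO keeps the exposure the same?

ISO 100

Shutter speed: 2 → 4 → 8 → 15 — 3 stops slower (brighter).
Need 3 stops darker from the ISO: 800 → 400 → 200 → 100.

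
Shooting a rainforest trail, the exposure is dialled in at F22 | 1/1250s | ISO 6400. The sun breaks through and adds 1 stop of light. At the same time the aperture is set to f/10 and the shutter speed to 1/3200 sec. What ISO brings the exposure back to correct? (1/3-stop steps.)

Scene light: 1 stop brighter.
Aperture: f/22 → f/20 → f/18 → f/16 → f/14 → f/13 → f/11 → f/10 — 2 1/3 stops opened up (brighter).
Shutter speed: 1/1250 → 1/1600 → 1/2000 → 1/2500 → 1/3200 — 1 1/3 stops shorter (darker).
Net so far: 2 stops brighter. ISO: 6400 → 5000 → 4000 → 3200 → 2500 → 2000 → 1600.

ISO 1600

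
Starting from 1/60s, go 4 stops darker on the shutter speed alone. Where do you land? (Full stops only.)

Shutter speed: 1/60 → 1/125 → 1/250 → 1/500 → 1/1000 — 4 stops shorter (darker).

1/1000s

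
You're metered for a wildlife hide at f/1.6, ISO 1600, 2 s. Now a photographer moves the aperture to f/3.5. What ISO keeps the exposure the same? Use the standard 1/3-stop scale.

ISO 8000

Aperture: f/1.6 → f/1.8 → f/2 → f/2.2 → f/2.5 → f/2.8 → f/3.2 → f/3.5 — 2 1/3 stops stopped down (darker).
Need 2 1/3 stops brighter from the ISO: 1600 → 2000 → 2500 → 3200 → 4000 → 5000 → 6400 → 8000.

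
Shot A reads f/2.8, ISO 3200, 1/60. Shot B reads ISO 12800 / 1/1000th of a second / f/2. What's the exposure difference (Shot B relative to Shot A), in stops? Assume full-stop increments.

Aperture: f/2.8 → f/2 — 1 stop opened up (brighter).
Shutter speed: 1/60 → 1/125 → 1/250 → 1/500 → 1/1000 — 4 stops shorter (darker).
ISO: 3200 → 6400 → 12800 — 2 stops higher (brighter).
Net: +1 −4 +2 = −1 stop.

1 stop darker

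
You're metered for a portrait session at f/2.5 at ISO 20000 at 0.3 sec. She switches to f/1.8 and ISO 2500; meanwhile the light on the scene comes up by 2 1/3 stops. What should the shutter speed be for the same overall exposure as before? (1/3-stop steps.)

Scene light: 2 1/3 stops brighter.
Aperture: f/2.5 → f/2.2 → f/2 → f/1.8 — 1 stop larger aperture (brighter).
ISO: 20000 → 16000 → 12800 → 10000 → 8000 → 6400 → 5000 → 4000 → 3200 → 2500 — 3 stops dropped (darker).
Net so far: 1/3 stop brighter. Shutter speed: 0.3 → 1/4.

1/4s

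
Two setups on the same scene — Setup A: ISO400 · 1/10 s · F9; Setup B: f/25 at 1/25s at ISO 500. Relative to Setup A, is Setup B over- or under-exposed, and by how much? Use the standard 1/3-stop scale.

Aperture: f/9 → f/10 → f/11 → f/13 → f/14 → f/16 → f/18 → f/20 → f/22 → f/25 — 3 stops stopped down (darker).
Shutter speed: 1/10 → 1/13 → 1/15 → 1/20 → 1/25 — 1 1/3 stops faster (darker).
ISO: 400 → 500 — 1/3 stop raised (brighter).
Net: −3 −1 1/3 +1/3 = −4 stops.

4 stops darker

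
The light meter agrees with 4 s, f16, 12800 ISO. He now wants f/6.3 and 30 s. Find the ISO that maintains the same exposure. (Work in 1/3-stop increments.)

ISO 250

Aperture: f/16 → f/14 → f/13 → f/11 → f/10 → f/9 → f/8 → f/7.1 → f/6.3 — 2 2/3 stops wider (brighter).
Shutter speed: 4 → 5 → 6 → 8 → 10 → 13 → 15 → 20 → 25 → 30 — 3 stops slower (brighter).
Net change so far: 5 2/3 stops brighter. Offset with the ISO: 12800 → 10000 → 8000 → 6400 → 5000 → 4000 → 3200 → 2500 → 2000 → 1600 → 1250 → 1000 → 800 → 640 → 500 → 400 → 320 → 250.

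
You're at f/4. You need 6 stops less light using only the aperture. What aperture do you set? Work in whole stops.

Aperture: f/4 → f/5.6 → f/8 → f/11 → f/16 → f/22 → f/32 — 6 stops narrower (darker).

f/32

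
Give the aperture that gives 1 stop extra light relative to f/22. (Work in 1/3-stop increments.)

Aperture: f/22 → f/20 → f/18 → f/16 — 1 stop larger aperture (brighter).

f/16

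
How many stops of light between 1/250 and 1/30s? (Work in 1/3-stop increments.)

3 stops

1/250 → 1/200 → 1/160 → 1/125 → 1/100 → 1/80 → 1/60 → 1/50 → 1/40 → 1/30 — count the steps: 9 third-stops = 3 stops.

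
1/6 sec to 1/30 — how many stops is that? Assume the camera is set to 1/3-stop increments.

2 1/3 stops

1/6 → 1/8 → 1/10 → 1/13 → 1/15 → 1/20 → 1/25 → 1/30 — count the steps: 7 third-stops = 2 1/3 stops.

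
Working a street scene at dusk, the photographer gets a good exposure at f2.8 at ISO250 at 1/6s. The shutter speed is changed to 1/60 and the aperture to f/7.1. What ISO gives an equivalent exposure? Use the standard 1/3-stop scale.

Shutter speed: 1/6 → 1/8 → 1/10 → 1/13 → 1/15 → 1/20 → 1/25 → 1/30 → 1/40 → 1/50 → 1/60 — 3 1/3 stops faster (darker).
Aperture: f/2.8 → f/3.2 → f/3.5 → f/4 → f/4.5 → f/5 → f/5.6 → f/6.3 → f/7.1 — 2 2/3 stops stopped down (darker).
Net change so far: 6 stops darker. Offset with the ISO: 250 → 320 → 400 → 500 → 640 → 800 → 1000 → 1250 → 1600 → 2000 → 2500 → 3200 → 4000 → 5000 → 6400 → 8000 → 10000 → 12800 → 16000.

ISO 16000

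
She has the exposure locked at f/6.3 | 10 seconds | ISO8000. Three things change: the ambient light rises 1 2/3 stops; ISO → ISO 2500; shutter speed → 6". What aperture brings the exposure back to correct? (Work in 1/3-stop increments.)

f/5

Scene light: 1 2/3 stops brighter.
ISO: 8000 → 6400 → 5000 → 4000 → 3200 → 2500 — 1 2/3 stops dropped (darker).
Shutter speed: 10 → 8 → 6 — 2/3 stop faster (darker).
Net so far: 2/3 stop darker. Aperture: f/6.3 → f/5.6 → f/5.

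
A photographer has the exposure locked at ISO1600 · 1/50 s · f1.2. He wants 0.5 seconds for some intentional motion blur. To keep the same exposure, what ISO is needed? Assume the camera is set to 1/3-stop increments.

Shutter speed: 1/50 → 1/40 → 1/30 → 1/25 → 1/20 → 1/15 → 1/13 → 1/10 → 1/8 → 1/6 → 1/5 → 1/4 → 0.3 → 0.4 → 0.5 — 4 2/3 stops slower (brighter).
Need 4 2/3 stops darker from the ISO: 1600 → 1250 → 1000 → 800 → 640 → 500 → 400 → 320 → 250 → 200 → 160 → 125 → 100 → 80 → 64.

ISO 64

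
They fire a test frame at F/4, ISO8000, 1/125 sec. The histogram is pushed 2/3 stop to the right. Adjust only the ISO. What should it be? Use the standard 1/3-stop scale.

ISO 5000

Overexposed by 2/3 stop → need 2/3 stop darker.
ISO: 8000 → 6400 → 5000.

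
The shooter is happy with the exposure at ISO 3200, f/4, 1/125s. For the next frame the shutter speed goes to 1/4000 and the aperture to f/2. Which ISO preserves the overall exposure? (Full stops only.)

Shutter speed: 1/125 → 1/250 → 1/500 → 1/1000 → 1/2000 → 1/4000 — 5 stops shorter (darker).
Aperture: f/4 → f/2.8 → f/2 — 2 stops larger aperture (brighter).
Net change so far: 3 stops darker. Offset with the ISO: 3200 → 6400 → 12800 → 25600.

ISO 25600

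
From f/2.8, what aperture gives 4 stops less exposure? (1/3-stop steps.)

f/11

Aperture: f/2.8 → f/3.2 → f/3.5 → f/4 → f/4.5 → f/5 → f/5.6 → f/6.3 → f/7.1 → f/8 → f/9 → f/10 → f/11 — 4 stops stopped down (darker).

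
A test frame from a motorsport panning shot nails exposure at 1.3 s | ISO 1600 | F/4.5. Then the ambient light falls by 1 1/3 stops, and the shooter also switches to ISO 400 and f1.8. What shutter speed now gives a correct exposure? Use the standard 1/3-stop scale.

Scene light: 1 1/3 stops darker.
ISO: 1600 → 1250 → 1000 → 800 → 640 → 500 → 400 — 2 stops lower (darker).
Aperture: f/4.5 → f/4 → f/3.5 → f/3.2 → f/2.8 → f/2.5 → f/2.2 → f/2 → f/1.8 — 2 2/3 stops opened up (brighter).
Net so far: 2/3 stop darker. Shutter speed: 1.3 → 1.6 → 2.

2 s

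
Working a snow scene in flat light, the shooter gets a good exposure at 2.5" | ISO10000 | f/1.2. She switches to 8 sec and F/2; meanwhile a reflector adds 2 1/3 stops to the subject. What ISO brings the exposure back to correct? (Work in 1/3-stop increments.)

ISO 1600

Scene light: 2 1/3 stops brighter.
Shutter speed: 2.5 → 3.2 → 4 → 5 → 6 → 8 — 1 2/3 stops slower (brighter).
Aperture: f/1.2 → f/1.4 → f/1.6 → f/1.8 → f/2 — 1 1/3 stops stopped down (darker).
Net so far: 2 2/3 stops brighter. ISO: 10000 → 8000 → 6400 → 5000 → 4000 → 3200 → 2500 → 2000 → 1600.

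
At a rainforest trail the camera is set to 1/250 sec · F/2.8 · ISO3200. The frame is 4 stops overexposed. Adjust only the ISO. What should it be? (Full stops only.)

ISO 200

Overexposed by 4 stops → need 4 stops darker.
ISO: 3200 → 1600 → 800 → 400 → 200.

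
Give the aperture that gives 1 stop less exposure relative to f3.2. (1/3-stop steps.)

f/4.5

Aperture: f/3.2 → f/3.5 → f/4 → f/4.5 — 1 stop smaller aperture (darker).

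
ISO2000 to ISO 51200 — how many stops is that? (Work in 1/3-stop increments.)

4 2/3 stops

2000 → 2500 → 3200 → 4000 → 5000 → 6400 → 8000 → 10000 → 12800 → 16000 → 20000 → 25600 → 32000 → 40000 → 51200 — count the steps: 14 third-stops = 4 2/3 stops.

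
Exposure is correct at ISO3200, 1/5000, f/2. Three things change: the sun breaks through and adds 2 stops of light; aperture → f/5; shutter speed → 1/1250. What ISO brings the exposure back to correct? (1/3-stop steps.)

ISO 1250

Scene light: 2 stops brighter.
Aperture: f/2 → f/2.2 → f/2.5 → f/2.8 → f/3.2 → f/3.5 → f/4 → f/4.5 → f/5 — 2 2/3 stops stopped down (darker).
Shutter speed: 1/5000 → 1/4000 → 1/3200 → 1/2500 → 1/2000 → 1/1600 → 1/1250 — 2 stops slower (brighter).
Net so far: 1 1/3 stops brighter. ISO: 3200 → 2500 → 2000 → 1600 → 1250.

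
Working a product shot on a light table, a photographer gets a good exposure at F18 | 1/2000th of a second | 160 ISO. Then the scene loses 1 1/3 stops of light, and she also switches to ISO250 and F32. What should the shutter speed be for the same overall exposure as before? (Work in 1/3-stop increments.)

Scene light: 1 1/3 stops darker.
ISO: 160 → 200 → 250 — 2/3 stop raised (brighter).
Aperture: f/18 → f/20 → f/22 → f/25 → f/29 → f/32 — 1 2/3 stops smaller aperture (darker).
Net so far: 2 1/3 stops darker. Shutter speed: 1/2000 → 1/1600 → 1/1250 → 1/1000 → 1/800 → 1/640 → 1/500 → 1/400.

1/400s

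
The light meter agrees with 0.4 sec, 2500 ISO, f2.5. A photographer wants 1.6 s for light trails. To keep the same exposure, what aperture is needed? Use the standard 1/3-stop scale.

f/5

Shutter speed: 0.4 → 0.5 → 0.6 → 0.8 → 1 → 1.3 → 1.6 — 2 stops longer (brighter).
Need 2 stops darker from the aperture: f/2.5 → f/2.8 → f/3.2 → f/3.5 → f/4 → f/4.5 → f/5.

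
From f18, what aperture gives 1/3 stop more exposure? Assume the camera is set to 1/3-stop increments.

f/16

Aperture: f/18 → f/16 — 1/3 stop wider (brighter).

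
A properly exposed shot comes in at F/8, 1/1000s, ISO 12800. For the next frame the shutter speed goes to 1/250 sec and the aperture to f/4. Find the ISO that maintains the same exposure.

ISO 800

Shutter speed: 1/1000 → 1/500 → 1/250 — 2 stops longer (brighter).
Aperture: f/8 → f/5.6 → f/4 — 2 stops wider (brighter).
Net change so far: 4 stops brighter. Offset with the ISO: 12800 → 6400 → 3200 → 1600 → 800.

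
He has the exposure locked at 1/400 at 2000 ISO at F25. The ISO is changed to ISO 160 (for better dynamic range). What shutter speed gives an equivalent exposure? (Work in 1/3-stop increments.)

ISO: 2000 → 1600 → 1250 → 1000 → 800 → 640 → 500 → 400 → 320 → 250 → 200 → 160 — 3 2/3 stops lower (darker).
Need 3 2/3 stops brighter from the shutter speed: 1/400 → 1/320 → 1/250 → 1/200 → 1/160 → 1/125 → 1/100 → 1/80 → 1/60 → 1/50 → 1/40 → 1/30.

1/30s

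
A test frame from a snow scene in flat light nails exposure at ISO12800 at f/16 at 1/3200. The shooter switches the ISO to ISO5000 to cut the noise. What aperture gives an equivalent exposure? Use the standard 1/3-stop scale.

ISO: 12800 → 10000 → 8000 → 6400 → 5000 — 1 1/3 stops dropped (darker).
Need 1 1/3 stops brighter from the aperture: f/16 → f/14 → f/13 → f/11 → f/10.

f/10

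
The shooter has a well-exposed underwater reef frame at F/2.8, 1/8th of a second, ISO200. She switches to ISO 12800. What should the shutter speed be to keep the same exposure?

1/500s

ISO: 200 → 400 → 800 → 1600 → 3200 → 6400 → 12800 — 6 stops raised (brighter).
Need 6 stops darker from the shutter speed: 1/8 → 1/15 → 1/30 → 1/60 → 1/125 → 1/250 → 1/500.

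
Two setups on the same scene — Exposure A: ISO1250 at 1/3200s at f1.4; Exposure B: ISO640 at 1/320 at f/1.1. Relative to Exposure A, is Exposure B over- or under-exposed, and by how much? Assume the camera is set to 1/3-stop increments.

Aperture: f/1.4 → f/1.2 → f/1.1 — 2/3 stop larger aperture (brighter).
Shutter speed: 1/3200 → 1/2500 → 1/2000 → 1/1600 → 1/1250 → 1/1000 → 1/800 → 1/640 → 1/500 → 1/400 → 1/320 — 3 1/3 stops slower (brighter).
ISO: 1250 → 1000 → 800 → 640 — 1 stop lower (darker).
Net: +2/3 +3 1/3 −1 = +3 stops.

3 stops brighter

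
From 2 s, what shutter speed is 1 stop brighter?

Shutter speed: 2 → 4 — 1 stop slower (brighter).

4 s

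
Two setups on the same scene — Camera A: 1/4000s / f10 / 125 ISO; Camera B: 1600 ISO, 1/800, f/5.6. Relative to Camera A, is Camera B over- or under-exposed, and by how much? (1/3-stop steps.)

Aperture: f/10 → f/9 → f/8 → f/7.1 → f/6.3 → f/5.6 — 1 2/3 stops larger aperture (brighter).
Shutter speed: 1/4000 → 1/3200 → 1/2500 → 1/2000 → 1/1600 → 1/1250 → 1/1000 → 1/800 — 2 1/3 stops slower (brighter).
ISO: 125 → 160 → 200 → 250 → 320 → 400 → 500 → 640 → 800 → 1000 → 1250 → 1600 — 3 2/3 stops raised (brighter).
Net: +1 2/3 +2 1/3 +3 2/3 = +7 2/3 stops.

7 2/3 stops brighter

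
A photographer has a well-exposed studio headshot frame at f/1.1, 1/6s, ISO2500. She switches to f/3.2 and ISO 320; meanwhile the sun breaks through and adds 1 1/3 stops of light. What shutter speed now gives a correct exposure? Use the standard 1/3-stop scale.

Scene light: 1 1/3 stops brighter.
Aperture: f/1.1 → f/1.2 → f/1.4 → f/1.6 → f/1.8 → f/2 → f/2.2 → f/2.5 → f/2.8 → f/3.2 — 3 stops smaller aperture (darker).
ISO: 2500 → 2000 → 1600 → 1250 → 1000 → 800 → 640 → 500 → 400 → 320 — 3 stops dropped (darker).
Net so far: 4 2/3 stops darker. Shutter speed: 1/6 → 1/5 → 1/4 → 0.3 → 0.4 → 0.5 → 0.6 → 0.8 → 1 → 1.3 → 1.6 → 2 → 2.5 → 3.2 → 4.

4 s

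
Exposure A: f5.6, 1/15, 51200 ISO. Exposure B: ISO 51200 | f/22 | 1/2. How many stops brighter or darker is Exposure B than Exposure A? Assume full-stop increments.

Aperture: f/5.6 → f/8 → f/11 → f/16 → f/22 — 4 stops narrower (darker).
Shutter speed: 1/15 → 1/8 → 1/4 → 1/2 — 3 stops longer (brighter).
ISO: unchanged.
Net: −4 +3 = −1 stop.

1 stop darker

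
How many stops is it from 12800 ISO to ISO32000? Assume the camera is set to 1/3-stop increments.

1 1/3 stops

12800 → 16000 → 20000 → 25600 → 32000 — count the steps: 4 third-stops = 1 1/3 stops.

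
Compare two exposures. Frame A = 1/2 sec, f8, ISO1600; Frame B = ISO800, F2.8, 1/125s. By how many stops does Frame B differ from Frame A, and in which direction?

Aperture: f/8 → f/5.6 → f/4 → f/2.8 — 3 stops wider (brighter).
Shutter speed: 1/2 → 1/4 → 1/8 → 1/15 → 1/30 → 1/60 → 1/125 — 6 stops faster (darker).
ISO: 1600 → 800 — 1 stop lower (darker).
Net: +3 −6 −1 = −4 stops.

4 stops darker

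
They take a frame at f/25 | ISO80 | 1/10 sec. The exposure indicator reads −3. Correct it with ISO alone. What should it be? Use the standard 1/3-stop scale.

ISO 640

Underexposed by 3 stops → need 3 stops brighter.
ISO: 80 → 100 → 125 → 160 → 200 → 250 → 320 → 400 → 500 → 640.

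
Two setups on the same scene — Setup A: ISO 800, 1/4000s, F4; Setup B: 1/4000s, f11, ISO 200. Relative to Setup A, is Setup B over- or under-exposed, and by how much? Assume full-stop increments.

5 stops darker

Aperture: f/4 → f/5.6 → f/8 → f/11 — 3 stops stopped down (darker).
Shutter speed: unchanged.
ISO: 800 → 400 → 200 — 2 stops dropped (darker).
Net: −3 −2 = −5 stops.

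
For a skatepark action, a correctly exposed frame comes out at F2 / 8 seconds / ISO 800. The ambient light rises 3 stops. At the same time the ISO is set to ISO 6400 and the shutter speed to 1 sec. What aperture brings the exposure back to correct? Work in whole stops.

Scene light: 3 stops brighter.
ISO: 800 → 1600 → 3200 → 6400 — 3 stops raised (brighter).
Shutter speed: 8 → 4 → 2 → 1 — 3 stops faster (darker).
Net so far: 3 stops brighter. Aperture: f/2 → f/2.8 → f/4 → f/5.6.

f/5.6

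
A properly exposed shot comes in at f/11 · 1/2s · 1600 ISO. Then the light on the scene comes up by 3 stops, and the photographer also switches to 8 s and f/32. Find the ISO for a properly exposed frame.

Scene light: 3 stops brighter.
Shutter speed: 1/2 → 1 → 2 → 4 → 8 — 4 stops slower (brighter).
Aperture: f/11 → f/16 → f/22 → f/32 — 3 stops narrower (darker).
Net so far: 4 stops brighter. ISO: 1600 → 800 → 400 → 200 → 100.

ISO 100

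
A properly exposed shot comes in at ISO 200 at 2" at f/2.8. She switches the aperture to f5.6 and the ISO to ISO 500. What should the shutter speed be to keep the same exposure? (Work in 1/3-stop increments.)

3.2 s

Aperture: f/2.8 → f/3.2 → f/3.5 → f/4 → f/4.5 → f/5 → f/5.6 — 2 stops stopped down (darker).
ISO: 200 → 250 → 320 → 400 → 500 — 1 1/3 stops raised (brighter).
Net change so far: 2/3 stop darker. Offset with the shutter speed: 2 → 2.5 → 3.2.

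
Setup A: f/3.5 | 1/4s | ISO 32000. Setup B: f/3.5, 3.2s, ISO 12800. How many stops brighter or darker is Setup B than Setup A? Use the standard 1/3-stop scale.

2 1/3 stops brighter

Aperture: unchanged.
Shutter speed: 1/4 → 0.3 → 0.4 → 0.5 → 0.6 → 0.8 → 1 → 1.3 → 1.6 → 2 → 2.5 → 3.2 — 3 2/3 stops longer (brighter).
ISO: 32000 → 25600 → 20000 → 16000 → 12800 — 1 1/3 stops dropped (darker).
Net: +3 2/3 −1 1/3 = +2 1/3 stops.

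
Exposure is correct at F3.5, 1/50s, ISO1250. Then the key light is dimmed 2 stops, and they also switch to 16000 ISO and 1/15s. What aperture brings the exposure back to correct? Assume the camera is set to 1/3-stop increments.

Scene light: 2 stops darker.
ISO: 1250 → 1600 → 2000 → 2500 → 3200 → 4000 → 5000 → 6400 → 8000 → 10000 → 12800 → 16000 — 3 2/3 stops higher (brighter).
Shutter speed: 1/50 → 1/40 → 1/30 → 1/25 → 1/20 → 1/15 — 1 2/3 stops longer (brighter).
Net so far: 3 1/3 stops brighter. Aperture: f/3.5 → f/4 → f/4.5 → f/5 → f/5.6 → f/6.3 → f/7.1 → f/8 → f/9 → f/10 → f/11.

f/11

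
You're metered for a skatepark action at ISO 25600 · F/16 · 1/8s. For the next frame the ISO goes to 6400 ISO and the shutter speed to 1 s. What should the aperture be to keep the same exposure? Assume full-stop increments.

ISO: 25600 → 12800 → 6400 — 2 stops dropped (darker).
Shutter speed: 1/8 → 1/4 → 1/2 → 1 — 3 stops slower (brighter).
Net change so far: 1 stop brighter. Offset with the aperture: f/16 → f/22.

f/22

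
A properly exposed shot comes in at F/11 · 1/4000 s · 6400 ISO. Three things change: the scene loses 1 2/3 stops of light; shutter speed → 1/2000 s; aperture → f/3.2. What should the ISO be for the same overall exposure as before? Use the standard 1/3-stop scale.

ISO 800

Scene light: 1 2/3 stops darker.
Shutter speed: 1/4000 → 1/3200 → 1/2500 → 1/2000 — 1 stop longer (brighter).
Aperture: f/11 → f/10 → f/9 → f/8 → f/7.1 → f/6.3 → f/5.6 → f/5 → f/4.5 → f/4 → f/3.5 → f/3.2 — 3 2/3 stops wider (brighter).
Net so far: 3 stops brighter. ISO: 6400 → 5000 → 4000 → 3200 → 2500 → 2000 → 1600 → 1250 → 1000 → 800.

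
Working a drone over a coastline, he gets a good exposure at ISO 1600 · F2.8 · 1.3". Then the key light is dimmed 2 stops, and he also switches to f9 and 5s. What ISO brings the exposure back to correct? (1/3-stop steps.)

ISO 16000

Scene light: 2 stops darker.
Aperture: f/2.8 → f/3.2 → f/3.5 → f/4 → f/4.5 → f/5 → f/5.6 → f/6.3 → f/7.1 → f/8 → f/9 — 3 1/3 stops narrower (darker).
Shutter speed: 1.3 → 1.6 → 2 → 2.5 → 3.2 → 4 → 5 — 2 stops longer (brighter).
Net so far: 3 1/3 stops darker. ISO: 1600 → 2000 → 2500 → 3200 → 4000 → 5000 → 6400 → 8000 → 10000 → 12800 → 16000.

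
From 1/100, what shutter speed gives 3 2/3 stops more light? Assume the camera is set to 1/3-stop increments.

1/8s

Shutter speed: 1/100 → 1/80 → 1/60 → 1/50 → 1/40 → 1/30 → 1/25 → 1/20 → 1/15 → 1/13 → 1/10 → 1/8 — 3 2/3 stops slower (brighter).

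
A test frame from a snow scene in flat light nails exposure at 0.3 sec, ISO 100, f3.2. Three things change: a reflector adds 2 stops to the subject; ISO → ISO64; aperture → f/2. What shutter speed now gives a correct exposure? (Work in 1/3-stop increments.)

Scene light: 2 stops brighter.
ISO: 100 → 80 → 64 — 2/3 stop lower (darker).
Aperture: f/3.2 → f/2.8 → f/2.5 → f/2.2 → f/2 — 1 1/3 stops wider (brighter).
Net so far: 2 2/3 stops brighter. Shutter speed: 0.3 → 1/4 → 1/5 → 1/6 → 1/8 → 1/10 → 1/13 → 1/15 → 1/20.

1/20s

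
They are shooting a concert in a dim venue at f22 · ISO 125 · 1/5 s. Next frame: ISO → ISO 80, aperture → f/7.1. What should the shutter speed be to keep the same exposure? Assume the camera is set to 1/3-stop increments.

ISO: 125 → 100 → 80 — 2/3 stop lower (darker).
Aperture: f/22 → f/20 → f/18 → f/16 → f/14 → f/13 → f/11 → f/10 → f/9 → f/8 → f/7.1 — 3 1/3 stops larger aperture (brighter).
Net change so far: 2 2/3 stops brighter. Offset with the shutter speed: 1/5 → 1/6 → 1/8 → 1/10 → 1/13 → 1/15 → 1/20 → 1/25 → 1/30.

1/30s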